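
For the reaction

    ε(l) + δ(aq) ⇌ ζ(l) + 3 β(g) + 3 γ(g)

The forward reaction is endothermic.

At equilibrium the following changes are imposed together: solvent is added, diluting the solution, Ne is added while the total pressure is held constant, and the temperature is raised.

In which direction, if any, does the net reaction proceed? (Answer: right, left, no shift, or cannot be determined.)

cannot be determined

Dilution lowers every aqueous concentration by the same factor. Δn_aq = 0 − 1 = -1, so the system shifts toward the side with more dissolved moles — to the left.
Adding inert gas at constant total pressure expands the volume and lowers every reacting partial pressure. With Δn_gas = 6 − 0 = +6, Q moves away from K toward the side with fewer gas moles, so the system shifts toward the side with more gas moles — to the right.
The forward reaction is endothermic. Raising T favours the endothermic direction — shift to the right.
The individual effects push in opposite directions; without quantitative information the net direction cannot be determined.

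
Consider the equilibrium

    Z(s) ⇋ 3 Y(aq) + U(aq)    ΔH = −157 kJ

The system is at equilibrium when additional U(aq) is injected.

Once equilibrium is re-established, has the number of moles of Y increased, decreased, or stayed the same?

Adding U (aq), a product, drives the reaction to the left.
The net shift is to the left. Y is a product, so its amount decreases.

decreases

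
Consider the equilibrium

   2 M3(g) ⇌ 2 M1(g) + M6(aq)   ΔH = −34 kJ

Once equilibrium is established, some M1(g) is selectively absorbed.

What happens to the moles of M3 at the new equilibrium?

decreases

Removing M1 (g), a product, drives the reaction to the right.
The net shift is to the right. M3 is a reactant, so its amount decreases.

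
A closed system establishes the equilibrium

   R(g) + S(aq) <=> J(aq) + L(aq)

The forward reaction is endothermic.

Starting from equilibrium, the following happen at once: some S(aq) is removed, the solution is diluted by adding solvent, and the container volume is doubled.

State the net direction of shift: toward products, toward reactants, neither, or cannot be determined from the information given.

cannot be determined

Removing S (aq), a reactant, drives the reaction to the left.
Dilution lowers every aqueous concentration by the same factor. Δn_aq = 2 − 1 = +1, so the system shifts toward the side with more dissolved moles — to the right.
Gas moles: reactants 1, products 0 (Δn_gas = -1). Expansion shifts the system toward the side with more moles of gas — to the left.
The individual effects push in opposite directions; without quantitative information the net direction cannot be determined.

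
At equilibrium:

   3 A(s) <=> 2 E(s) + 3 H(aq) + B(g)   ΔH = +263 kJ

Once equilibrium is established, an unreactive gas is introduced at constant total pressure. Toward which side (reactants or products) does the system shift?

right

Adding inert gas at constant total pressure expands the volume and lowers every reacting partial pressure. With Δn_gas = 1 − 0 = +1, Q moves away from K toward the side with fewer gas moles, so the system shifts toward the side with more gas moles — to the right.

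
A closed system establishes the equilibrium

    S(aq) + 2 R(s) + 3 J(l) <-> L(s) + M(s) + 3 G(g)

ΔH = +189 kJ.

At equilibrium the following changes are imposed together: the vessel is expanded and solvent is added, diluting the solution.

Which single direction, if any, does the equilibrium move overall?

cannot be determined

Gas moles: reactants 0, products 3 (Δn_gas = +3). Expansion shifts the system toward the side with more moles of gas — to the right.
Dilution lowers every aqueous concentration by the same factor. Δn_aq = 0 − 1 = -1, so the system shifts toward the side with more dissolved moles — to the left.
The individual effects push in opposite directions; without quantitative information the net direction cannot be determined.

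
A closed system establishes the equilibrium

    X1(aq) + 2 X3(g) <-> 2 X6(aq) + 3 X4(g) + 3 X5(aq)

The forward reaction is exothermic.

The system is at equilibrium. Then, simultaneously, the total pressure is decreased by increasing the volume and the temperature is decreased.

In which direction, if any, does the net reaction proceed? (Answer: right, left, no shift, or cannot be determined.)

Gas moles: reactants 2, products 3 (Δn_gas = +1). Expansion shifts the system toward the side with more moles of gas — to the right.
The forward reaction is exothermic. Lowering T favours the exothermic direction — shift to the right.
All effects act in the same direction — net shift to the right.

right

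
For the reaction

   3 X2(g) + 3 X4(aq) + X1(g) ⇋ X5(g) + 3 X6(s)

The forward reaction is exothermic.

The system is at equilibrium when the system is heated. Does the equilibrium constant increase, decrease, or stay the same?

decreases

K depends on temperature via the van 't Hoff relation. The forward reaction is exothermic, so raising T decreases K.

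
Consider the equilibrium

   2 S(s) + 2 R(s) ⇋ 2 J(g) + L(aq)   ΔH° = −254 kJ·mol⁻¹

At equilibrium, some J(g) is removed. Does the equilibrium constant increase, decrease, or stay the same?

unchanged

The equilibrium constant depends only on temperature. This perturbation may move the position of equilibrium, but since T is unchanged, K itself is unchanged.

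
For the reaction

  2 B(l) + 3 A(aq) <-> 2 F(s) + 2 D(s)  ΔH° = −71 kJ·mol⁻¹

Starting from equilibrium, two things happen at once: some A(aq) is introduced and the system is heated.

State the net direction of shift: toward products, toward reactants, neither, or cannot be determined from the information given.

cannot be determined

Adding A (aq), a reactant, drives the reaction to the right.
The forward reaction is exothermic. Raising T favours the endothermic direction — shift to the left.
The individual effects push in opposite directions; without quantitative information the net direction cannot be determined.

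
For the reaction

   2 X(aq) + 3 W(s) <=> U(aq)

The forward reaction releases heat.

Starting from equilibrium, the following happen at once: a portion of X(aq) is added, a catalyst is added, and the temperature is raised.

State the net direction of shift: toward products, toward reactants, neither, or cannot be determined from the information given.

cannot be determined

Adding X (aq), a reactant, drives the reaction to the right.
A catalyst speeds both forward and reverse rates equally; it changes neither Q nor K — no shift from this change.
The forward reaction is exothermic. Raising T favours the endothermic direction — shift to the left.
The individual effects push in opposite directions; without quantitative information the net direction cannot be determined.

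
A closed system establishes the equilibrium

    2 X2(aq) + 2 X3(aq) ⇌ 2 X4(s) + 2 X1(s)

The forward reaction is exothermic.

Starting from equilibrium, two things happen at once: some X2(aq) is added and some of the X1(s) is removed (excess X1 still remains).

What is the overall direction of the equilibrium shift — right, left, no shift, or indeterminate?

Adding X2 (aq), a reactant, drives the reaction to the right.
X1 is a pure solid; its activity is 1 regardless of amount, so Q is unaffected — no shift from this change.
Only the nonzero effect(s) matter; the net shift is to the right.

right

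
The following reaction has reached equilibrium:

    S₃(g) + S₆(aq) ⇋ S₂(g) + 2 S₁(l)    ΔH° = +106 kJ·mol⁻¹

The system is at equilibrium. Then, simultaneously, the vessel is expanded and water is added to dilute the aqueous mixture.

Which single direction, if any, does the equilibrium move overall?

Gas moles: reactants 1, products 1. Δn_gas = 0, so a volume change leaves Q equal to K — no shift from this change.
Dilution lowers every aqueous concentration by the same factor. Δn_aq = 0 − 1 = -1, so the system shifts toward the side with more dissolved moles — to the left.
Only the nonzero effect(s) matter; the net shift is to the left.

left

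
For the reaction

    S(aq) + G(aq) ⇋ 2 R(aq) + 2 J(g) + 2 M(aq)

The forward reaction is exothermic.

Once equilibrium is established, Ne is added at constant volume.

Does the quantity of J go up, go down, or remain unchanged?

unchanged

At constant volume, adding an inert gas leaves every reacting species' partial pressure unchanged, so Q is unchanged — no shift from this change.
No net shift occurs, so the amount of J is unchanged.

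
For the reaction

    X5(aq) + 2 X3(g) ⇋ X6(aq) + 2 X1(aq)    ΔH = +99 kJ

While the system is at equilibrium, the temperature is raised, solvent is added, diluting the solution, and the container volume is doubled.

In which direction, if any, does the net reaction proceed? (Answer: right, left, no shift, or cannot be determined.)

The forward reaction is endothermic. Raising T favours the endothermic direction — shift to the right.
Dilution lowers every aqueous concentration by the same factor. Δn_aq = 3 − 1 = +2, so the system shifts toward the side with more dissolved moles — to the right.
Gas moles: reactants 2, products 0 (Δn_gas = -2). Expansion shifts the system toward the side with more moles of gas — to the left.
The individual effects push in opposite directions; without quantitative information the net direction cannot be determined.

cannot be determined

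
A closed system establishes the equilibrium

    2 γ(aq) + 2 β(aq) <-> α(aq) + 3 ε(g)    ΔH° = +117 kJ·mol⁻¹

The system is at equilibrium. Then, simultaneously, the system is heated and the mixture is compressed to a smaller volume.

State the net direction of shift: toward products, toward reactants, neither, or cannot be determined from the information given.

cannot be determined

The forward reaction is endothermic. Raising T favours the endothermic direction — shift to the right.
Gas moles: reactants 0, products 3 (Δn_gas = +3). Compression shifts the system toward the side with fewer moles of gas — to the left.
The individual effects push in opposite directions; without quantitative information the net direction cannot be determined.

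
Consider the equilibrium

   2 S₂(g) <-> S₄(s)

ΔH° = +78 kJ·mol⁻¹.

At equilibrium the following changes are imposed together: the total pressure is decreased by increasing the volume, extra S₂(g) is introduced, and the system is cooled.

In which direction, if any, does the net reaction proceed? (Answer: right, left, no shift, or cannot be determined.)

Gas moles: reactants 2, products 0 (Δn_gas = -2). Expansion shifts the system toward the side with more moles of gas — to the left.
Adding S₂ (g), a reactant, drives the reaction to the right.
The forward reaction is endothermic. Lowering T favours the exothermic direction — shift to the left.
The individual effects push in opposite directions; without quantitative information the net direction cannot be determined.

cannot be determined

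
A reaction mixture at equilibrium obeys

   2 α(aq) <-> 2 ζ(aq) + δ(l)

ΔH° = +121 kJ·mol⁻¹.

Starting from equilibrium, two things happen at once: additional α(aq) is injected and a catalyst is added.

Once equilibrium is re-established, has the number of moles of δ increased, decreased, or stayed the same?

increases

Adding α (aq), a reactant, drives the reaction to the right.
A catalyst speeds both forward and reverse rates equally; it changes neither Q nor K — no shift from this change.
The net shift is to the right. δ is a product, so its amount increases.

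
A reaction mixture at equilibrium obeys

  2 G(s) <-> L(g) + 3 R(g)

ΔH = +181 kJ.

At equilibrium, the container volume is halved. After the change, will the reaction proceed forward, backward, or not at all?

Gas moles: reactants 0, products 4 (Δn_gas = +4). Compression shifts the system toward the side with fewer moles of gas — to the left.

left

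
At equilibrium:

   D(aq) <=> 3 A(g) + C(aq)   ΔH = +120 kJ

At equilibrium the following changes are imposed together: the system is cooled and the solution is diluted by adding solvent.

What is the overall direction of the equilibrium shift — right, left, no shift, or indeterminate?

The forward reaction is endothermic. Lowering T favours the exothermic direction — shift to the left.
Dilution scales every aqueous concentration by the same factor. Δn_aq = 1 − 1 = 0, so Q is unchanged — no shift.
Only the nonzero effect(s) matter; the net shift is to the left.

left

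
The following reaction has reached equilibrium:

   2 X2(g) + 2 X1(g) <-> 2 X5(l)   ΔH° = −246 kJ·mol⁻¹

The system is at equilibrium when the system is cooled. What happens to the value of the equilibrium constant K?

increases

K depends on temperature via the van 't Hoff relation. The forward reaction is exothermic, so lowering T increases K.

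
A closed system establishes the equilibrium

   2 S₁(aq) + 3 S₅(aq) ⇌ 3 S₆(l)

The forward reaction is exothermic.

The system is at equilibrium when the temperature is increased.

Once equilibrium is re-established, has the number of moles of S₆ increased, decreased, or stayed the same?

decreases

The forward reaction is exothermic. Raising T favours the endothermic direction — shift to the left.
The net shift is to the left. S₆ is a product, so its amount decreases.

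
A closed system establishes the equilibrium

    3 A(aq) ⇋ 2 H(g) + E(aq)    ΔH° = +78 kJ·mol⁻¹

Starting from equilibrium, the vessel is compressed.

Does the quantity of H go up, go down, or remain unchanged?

Gas moles: reactants 0, products 2 (Δn_gas = +2). Compression shifts the system toward the side with fewer moles of gas — to the left.
The net shift is to the left. H is a product, so its amount decreases.

decreases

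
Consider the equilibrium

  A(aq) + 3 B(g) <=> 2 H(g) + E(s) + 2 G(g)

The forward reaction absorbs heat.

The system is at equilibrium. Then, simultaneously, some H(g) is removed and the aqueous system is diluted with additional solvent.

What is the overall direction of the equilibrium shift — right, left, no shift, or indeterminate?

cannot be determined

Removing H (g), a product, drives the reaction to the right.
Dilution lowers every aqueous concentration by the same factor. Δn_aq = 0 − 1 = -1, so the system shifts toward the side with more dissolved moles — to the left.
The individual effects push in opposite directions; without quantitative information the net direction cannot be determined.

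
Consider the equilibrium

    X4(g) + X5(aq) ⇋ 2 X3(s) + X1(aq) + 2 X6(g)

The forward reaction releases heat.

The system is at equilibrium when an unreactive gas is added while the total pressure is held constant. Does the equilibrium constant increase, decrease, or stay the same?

unchanged

The equilibrium constant depends only on temperature. This perturbation may move the position of equilibrium, but since T is unchanged, K itself is unchanged.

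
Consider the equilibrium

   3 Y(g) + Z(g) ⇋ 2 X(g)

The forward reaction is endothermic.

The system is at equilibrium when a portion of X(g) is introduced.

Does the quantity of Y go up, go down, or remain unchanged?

increases

Adding X (g), a product, drives the reaction to the left.
The net shift is to the left. Y is a reactant, so its amount increases.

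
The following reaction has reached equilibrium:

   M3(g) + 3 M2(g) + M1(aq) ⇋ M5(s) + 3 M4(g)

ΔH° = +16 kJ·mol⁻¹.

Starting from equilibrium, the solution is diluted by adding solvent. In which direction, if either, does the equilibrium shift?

left

Dilution lowers every aqueous concentration by the same factor. Δn_aq = 0 − 1 = -1, so the system shifts toward the side with more dissolved moles — to the left.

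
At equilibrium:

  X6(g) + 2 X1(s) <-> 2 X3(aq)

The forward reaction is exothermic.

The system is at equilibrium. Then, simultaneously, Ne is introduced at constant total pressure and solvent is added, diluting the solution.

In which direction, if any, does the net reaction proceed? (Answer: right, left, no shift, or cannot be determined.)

cannot be determined

Adding inert gas at constant total pressure expands the volume and lowers every reacting partial pressure. With Δn_gas = 0 − 1 = -1, Q moves away from K toward the side with fewer gas moles, so the system shifts toward the side with more gas moles — to the left.
Dilution lowers every aqueous concentration by the same factor. Δn_aq = 2 − 0 = +2, so the system shifts toward the side with more dissolved moles — to the right.
The individual effects push in opposite directions; without quantitative information the net direction cannot be determined.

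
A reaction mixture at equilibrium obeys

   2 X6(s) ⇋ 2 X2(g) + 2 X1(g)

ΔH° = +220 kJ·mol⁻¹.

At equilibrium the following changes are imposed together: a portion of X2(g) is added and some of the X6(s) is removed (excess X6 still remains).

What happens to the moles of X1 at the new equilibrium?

decreases

Adding X2 (g), a product, drives the reaction to the left.
X6 is a pure solid; its activity is 1 regardless of amount, so Q is unaffected — no shift from this change.
The net shift is to the left. X1 is a product, so its amount decreases.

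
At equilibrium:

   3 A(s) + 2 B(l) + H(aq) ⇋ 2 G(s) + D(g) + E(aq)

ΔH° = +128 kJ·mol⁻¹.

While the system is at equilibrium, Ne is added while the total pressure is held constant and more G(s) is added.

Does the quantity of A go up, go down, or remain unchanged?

decreases

Adding inert gas at constant total pressure expands the volume and lowers every reacting partial pressure. With Δn_gas = 1 − 0 = +1, Q moves away from K toward the side with fewer gas moles, so the system shifts toward the side with more gas moles — to the right.
G is a pure solid; its activity is 1 regardless of amount, so Q is unaffected — no shift from this change.
The net shift is to the right. A is a reactant, so its amount decreases.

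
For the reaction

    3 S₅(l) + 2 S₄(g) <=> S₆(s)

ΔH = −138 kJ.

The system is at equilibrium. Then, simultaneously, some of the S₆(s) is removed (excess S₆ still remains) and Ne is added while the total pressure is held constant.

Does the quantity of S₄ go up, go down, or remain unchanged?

S₆ is a pure solid; its activity is 1 regardless of amount, so Q is unaffected — no shift from this change.
Adding inert gas at constant total pressure expands the volume and lowers every reacting partial pressure. With Δn_gas = 0 − 2 = -2, Q moves away from K toward the side with fewer gas moles, so the system shifts toward the side with more gas moles — to the left.
The net shift is to the left. S₄ is a reactant, so its amount increases.

increases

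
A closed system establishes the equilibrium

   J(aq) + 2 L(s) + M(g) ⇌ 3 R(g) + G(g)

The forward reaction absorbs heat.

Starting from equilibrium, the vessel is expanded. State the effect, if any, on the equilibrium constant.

The equilibrium constant depends only on temperature. This perturbation may move the position of equilibrium, but since T is unchanged, K itself is unchanged.

unchanged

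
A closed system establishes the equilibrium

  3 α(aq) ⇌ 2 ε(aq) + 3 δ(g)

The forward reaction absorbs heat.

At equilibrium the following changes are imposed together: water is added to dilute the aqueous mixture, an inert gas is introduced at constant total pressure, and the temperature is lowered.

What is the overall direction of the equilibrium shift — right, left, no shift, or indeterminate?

cannot be determined

Dilution lowers every aqueous concentration by the same factor. Δn_aq = 2 − 3 = -1, so the system shifts toward the side with more dissolved moles — to the left.
Adding inert gas at constant total pressure expands the volume and lowers every reacting partial pressure. With Δn_gas = 3 − 0 = +3, Q moves away from K toward the side with fewer gas moles, so the system shifts toward the side with more gas moles — to the right.
The forward reaction is endothermic. Lowering T favours the exothermic direction — shift to the left.
The individual effects push in opposite directions; without quantitative information the net direction cannot be determined.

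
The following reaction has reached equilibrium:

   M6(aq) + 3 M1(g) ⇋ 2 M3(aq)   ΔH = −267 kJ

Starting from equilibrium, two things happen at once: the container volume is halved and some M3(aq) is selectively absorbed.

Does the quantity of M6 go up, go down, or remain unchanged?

Gas moles: reactants 3, products 0 (Δn_gas = -3). Compression shifts the system toward the side with fewer moles of gas — to the right.
Removing M3 (aq), a product, drives the reaction to the right.
The net shift is to the right. M6 is a reactant, so its amount decreases.

decreases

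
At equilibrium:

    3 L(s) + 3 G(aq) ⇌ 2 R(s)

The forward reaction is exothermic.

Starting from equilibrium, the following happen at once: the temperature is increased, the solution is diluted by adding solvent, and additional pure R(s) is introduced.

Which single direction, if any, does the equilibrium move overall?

left

The forward reaction is exothermic. Raising T favours the endothermic direction — shift to the left.
Dilution lowers every aqueous concentration by the same factor. Δn_aq = 0 − 3 = -3, so the system shifts toward the side with more dissolved moles — to the left.
R is a pure solid; its activity is 1 regardless of amount, so Q is unaffected — no shift from this change.
Only the nonzero effect(s) matter; the net shift is to the left.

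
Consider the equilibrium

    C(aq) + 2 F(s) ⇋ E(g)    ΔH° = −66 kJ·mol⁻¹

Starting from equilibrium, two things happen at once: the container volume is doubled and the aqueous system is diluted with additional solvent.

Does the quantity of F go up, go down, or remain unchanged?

cannot be determined

Gas moles: reactants 0, products 1 (Δn_gas = +1). Expansion shifts the system toward the side with more moles of gas — to the right.
Dilution lowers every aqueous concentration by the same factor. Δn_aq = 0 − 1 = -1, so the system shifts toward the side with more dissolved moles — to the left.
The two effects oppose each other, so the net shift — and hence the change in F — cannot be determined from the given information.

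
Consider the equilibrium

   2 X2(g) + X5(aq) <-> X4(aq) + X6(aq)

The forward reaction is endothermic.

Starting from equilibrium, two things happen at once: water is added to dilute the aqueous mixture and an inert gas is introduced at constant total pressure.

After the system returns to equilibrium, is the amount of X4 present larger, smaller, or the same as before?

cannot be determined

Dilution lowers every aqueous concentration by the same factor. Δn_aq = 2 − 1 = +1, so the system shifts toward the side with more dissolved moles — to the right.
Adding inert gas at constant total pressure expands the volume and lowers every reacting partial pressure. With Δn_gas = 0 − 2 = -2, Q moves away from K toward the side with fewer gas moles, so the system shifts toward the side with more gas moles — to the left.
The two effects oppose each other, so the net shift — and hence the change in X4 — cannot be determined from the given information.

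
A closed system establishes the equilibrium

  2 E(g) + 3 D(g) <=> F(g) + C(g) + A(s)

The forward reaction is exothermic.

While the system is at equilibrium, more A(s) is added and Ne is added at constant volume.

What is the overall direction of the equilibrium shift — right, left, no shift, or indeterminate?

no shift

A is a pure solid; its activity is 1 regardless of amount, so Q is unaffected — no shift from this change.
At constant volume, adding an inert gas leaves every reacting species' partial pressure unchanged, so Q is unchanged — no shift from this change.
None of the changes alters Q relative to K, so there is no net shift.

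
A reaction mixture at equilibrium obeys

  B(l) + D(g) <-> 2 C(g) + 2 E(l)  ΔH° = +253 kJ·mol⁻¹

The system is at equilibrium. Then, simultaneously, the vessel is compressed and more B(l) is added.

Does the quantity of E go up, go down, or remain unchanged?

Gas moles: reactants 1, products 2 (Δn_gas = +1). Compression shifts the system toward the side with fewer moles of gas — to the left.
B is a pure liquid; its activity is 1 regardless of amount, so Q is unaffected — no shift from this change.
The net shift is to the left. E is a product, so its amount decreases.

decreases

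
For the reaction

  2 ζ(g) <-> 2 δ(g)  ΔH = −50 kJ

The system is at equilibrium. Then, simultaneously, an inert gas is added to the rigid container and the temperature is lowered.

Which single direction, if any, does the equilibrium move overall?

At constant volume, adding an inert gas leaves every reacting species' partial pressure unchanged, so Q is unchanged — no shift from this change.
The forward reaction is exothermic. Lowering T favours the exothermic direction — shift to the right.
Only the nonzero effect(s) matter; the net shift is to the right.

right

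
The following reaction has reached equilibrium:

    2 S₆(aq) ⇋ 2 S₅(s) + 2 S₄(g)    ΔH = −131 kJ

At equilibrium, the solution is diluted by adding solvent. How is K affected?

The equilibrium constant depends only on temperature. This perturbation may move the position of equilibrium, but since T is unchanged, K itself is unchanged.

unchanged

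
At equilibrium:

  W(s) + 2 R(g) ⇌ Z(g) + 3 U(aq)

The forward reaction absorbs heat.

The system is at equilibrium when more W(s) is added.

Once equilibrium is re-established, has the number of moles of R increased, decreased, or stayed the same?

unchanged

W is a pure solid; its activity is 1 regardless of amount, so Q is unaffected — no shift from this change.
No net shift occurs, so the amount of R is unchanged.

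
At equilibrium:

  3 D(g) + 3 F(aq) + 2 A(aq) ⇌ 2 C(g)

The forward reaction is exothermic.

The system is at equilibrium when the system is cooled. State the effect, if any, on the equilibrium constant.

K depends on temperature via the van 't Hoff relation. The forward reaction is exothermic, so lowering T increases K.

increases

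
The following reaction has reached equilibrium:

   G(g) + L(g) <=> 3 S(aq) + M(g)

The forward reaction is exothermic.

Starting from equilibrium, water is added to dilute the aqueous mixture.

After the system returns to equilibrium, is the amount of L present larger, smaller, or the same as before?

Dilution lowers every aqueous concentration by the same factor. Δn_aq = 3 − 0 = +3, so the system shifts toward the side with more dissolved moles — to the right.
The net shift is to the right. L is a reactant, so its amount decreases.

decreases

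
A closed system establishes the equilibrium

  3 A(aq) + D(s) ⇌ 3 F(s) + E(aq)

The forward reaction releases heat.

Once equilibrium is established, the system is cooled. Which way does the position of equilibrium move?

The forward reaction is exothermic. Lowering T favours the exothermic direction — shift to the right.

right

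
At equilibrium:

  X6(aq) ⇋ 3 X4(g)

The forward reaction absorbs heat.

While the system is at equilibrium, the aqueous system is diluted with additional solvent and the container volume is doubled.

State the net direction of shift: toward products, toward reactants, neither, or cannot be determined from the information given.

Dilution lowers every aqueous concentration by the same factor. Δn_aq = 0 − 1 = -1, so the system shifts toward the side with more dissolved moles — to the left.
Gas moles: reactants 0, products 3 (Δn_gas = +3). Expansion shifts the system toward the side with more moles of gas — to the right.
The individual effects push in opposite directions; without quantitative information the net direction cannot be determined.

cannot be determined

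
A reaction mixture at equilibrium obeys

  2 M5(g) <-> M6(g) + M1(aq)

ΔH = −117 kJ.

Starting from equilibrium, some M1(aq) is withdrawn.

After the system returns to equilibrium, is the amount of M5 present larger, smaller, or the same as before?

decreases

Removing M1 (aq), a product, drives the reaction to the right.
The net shift is to the right. M5 is a reactant, so its amount decreases.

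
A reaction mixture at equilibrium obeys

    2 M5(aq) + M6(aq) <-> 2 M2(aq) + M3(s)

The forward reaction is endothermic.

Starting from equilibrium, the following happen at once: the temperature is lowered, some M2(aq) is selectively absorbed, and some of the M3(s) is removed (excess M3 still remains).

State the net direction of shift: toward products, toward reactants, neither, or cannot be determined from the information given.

cannot be determined

The forward reaction is endothermic. Lowering T favours the exothermic direction — shift to the left.
Removing M2 (aq), a product, drives the reaction to the right.
M3 is a pure solid; its activity is 1 regardless of amount, so Q is unaffected — no shift from this change.
The individual effects push in opposite directions; without quantitative information the net direction cannot be determined.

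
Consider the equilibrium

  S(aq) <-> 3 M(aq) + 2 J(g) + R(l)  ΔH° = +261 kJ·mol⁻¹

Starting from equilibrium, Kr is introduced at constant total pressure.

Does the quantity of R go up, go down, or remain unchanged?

increases

Adding inert gas at constant total pressure expands the volume and lowers every reacting partial pressure. With Δn_gas = 2 − 0 = +2, Q moves away from K toward the side with fewer gas moles, so the system shifts toward the side with more gas moles — to the right.
The net shift is to the right. R is a product, so its amount increases.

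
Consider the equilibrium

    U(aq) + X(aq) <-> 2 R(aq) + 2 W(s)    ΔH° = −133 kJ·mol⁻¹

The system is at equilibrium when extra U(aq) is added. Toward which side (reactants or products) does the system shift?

right

Adding U (aq), a reactant, drives the reaction to the right.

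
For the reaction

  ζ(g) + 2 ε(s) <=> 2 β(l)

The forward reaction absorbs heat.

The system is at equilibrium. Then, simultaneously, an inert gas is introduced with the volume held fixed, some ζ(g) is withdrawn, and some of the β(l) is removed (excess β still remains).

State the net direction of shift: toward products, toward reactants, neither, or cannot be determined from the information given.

left

At constant volume, adding an inert gas leaves every reacting species' partial pressure unchanged, so Q is unchanged — no shift from this change.
Removing ζ (g), a reactant, drives the reaction to the left.
β is a pure liquid; its activity is 1 regardless of amount, so Q is unaffected — no shift from this change.
Only the nonzero effect(s) matter; the net shift is to the left.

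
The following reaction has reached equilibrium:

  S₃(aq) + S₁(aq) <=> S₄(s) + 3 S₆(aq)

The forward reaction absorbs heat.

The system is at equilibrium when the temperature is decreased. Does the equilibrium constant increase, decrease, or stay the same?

K depends on temperature via the van 't Hoff relation. The forward reaction is endothermic, so lowering T decreases K.

decreases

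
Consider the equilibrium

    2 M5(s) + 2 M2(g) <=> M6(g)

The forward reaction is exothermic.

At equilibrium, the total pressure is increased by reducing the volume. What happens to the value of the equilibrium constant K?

The equilibrium constant depends only on temperature. This perturbation may move the position of equilibrium, but since T is unchanged, K itself is unchanged.

unchanged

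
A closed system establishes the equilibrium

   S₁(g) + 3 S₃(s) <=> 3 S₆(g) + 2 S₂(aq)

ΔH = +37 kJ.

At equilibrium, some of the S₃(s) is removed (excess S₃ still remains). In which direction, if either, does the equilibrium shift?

no shift

S₃ is a pure solid; its activity is 1 regardless of amount, so Q is unaffected — no shift from this change.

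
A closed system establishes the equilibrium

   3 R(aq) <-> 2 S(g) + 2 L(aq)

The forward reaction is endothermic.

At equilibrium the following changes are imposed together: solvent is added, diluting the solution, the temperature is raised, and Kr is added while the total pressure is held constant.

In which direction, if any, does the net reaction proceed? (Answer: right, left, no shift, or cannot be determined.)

cannot be determined

Dilution lowers every aqueous concentration by the same factor. Δn_aq = 2 − 3 = -1, so the system shifts toward the side with more dissolved moles — to the left.
The forward reaction is endothermic. Raising T favours the endothermic direction — shift to the right.
Adding inert gas at constant total pressure expands the volume and lowers every reacting partial pressure. With Δn_gas = 2 − 0 = +2, Q moves away from K toward the side with fewer gas moles, so the system shifts toward the side with more gas moles — to the right.
The individual effects push in opposite directions; without quantitative information the net direction cannot be determined.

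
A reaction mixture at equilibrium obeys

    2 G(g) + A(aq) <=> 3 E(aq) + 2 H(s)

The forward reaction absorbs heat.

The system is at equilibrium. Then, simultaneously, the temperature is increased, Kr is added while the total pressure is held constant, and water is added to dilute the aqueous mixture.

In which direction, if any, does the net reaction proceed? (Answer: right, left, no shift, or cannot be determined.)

cannot be determined

The forward reaction is endothermic. Raising T favours the endothermic direction — shift to the right.
Adding inert gas at constant total pressure expands the volume and lowers every reacting partial pressure. With Δn_gas = 0 − 2 = -2, Q moves away from K toward the side with fewer gas moles, so the system shifts toward the side with more gas moles — to the left.
Dilution lowers every aqueous concentration by the same factor. Δn_aq = 3 − 1 = +2, so the system shifts toward the side with more dissolved moles — to the right.
The individual effects push in opposite directions; without quantitative information the net direction cannot be determined.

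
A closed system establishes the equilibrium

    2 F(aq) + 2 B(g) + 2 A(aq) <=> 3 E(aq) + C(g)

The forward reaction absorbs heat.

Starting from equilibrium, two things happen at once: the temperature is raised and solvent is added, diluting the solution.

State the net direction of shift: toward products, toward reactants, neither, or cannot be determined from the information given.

cannot be determined

The forward reaction is endothermic. Raising T favours the endothermic direction — shift to the right.
Dilution lowers every aqueous concentration by the same factor. Δn_aq = 3 − 4 = -1, so the system shifts toward the side with more dissolved moles — to the left.
The individual effects push in opposite directions; without quantitative information the net direction cannot be determined.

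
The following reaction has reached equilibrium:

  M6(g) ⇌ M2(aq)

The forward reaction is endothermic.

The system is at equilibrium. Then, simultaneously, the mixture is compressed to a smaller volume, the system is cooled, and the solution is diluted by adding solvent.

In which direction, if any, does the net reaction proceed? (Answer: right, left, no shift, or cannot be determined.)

cannot be determined

Gas moles: reactants 1, products 0 (Δn_gas = -1). Compression shifts the system toward the side with fewer moles of gas — to the right.
The forward reaction is endothermic. Lowering T favours the exothermic direction — shift to the left.
Dilution lowers every aqueous concentration by the same factor. Δn_aq = 1 − 0 = +1, so the system shifts toward the side with more dissolved moles — to the right.
The individual effects push in opposite directions; without quantitative information the net direction cannot be determined.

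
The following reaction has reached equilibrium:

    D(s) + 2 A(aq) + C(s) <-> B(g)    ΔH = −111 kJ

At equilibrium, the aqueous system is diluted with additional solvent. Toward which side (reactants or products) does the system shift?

left

Dilution lowers every aqueous concentration by the same factor. Δn_aq = 0 − 2 = -2, so the system shifts toward the side with more dissolved moles — to the left.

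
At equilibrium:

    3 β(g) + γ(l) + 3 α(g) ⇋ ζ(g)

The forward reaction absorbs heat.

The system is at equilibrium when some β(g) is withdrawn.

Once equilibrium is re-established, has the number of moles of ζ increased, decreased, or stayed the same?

Removing β (g), a reactant, drives the reaction to the left.
The net shift is to the left. ζ is a product, so its amount decreases.

decreases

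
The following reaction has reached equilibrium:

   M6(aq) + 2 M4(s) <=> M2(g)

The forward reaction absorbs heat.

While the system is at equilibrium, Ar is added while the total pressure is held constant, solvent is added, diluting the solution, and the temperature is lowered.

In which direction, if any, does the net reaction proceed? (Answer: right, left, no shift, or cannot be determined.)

cannot be determined

Adding inert gas at constant total pressure expands the volume and lowers every reacting partial pressure. With Δn_gas = 1 − 0 = +1, Q moves away from K toward the side with fewer gas moles, so the system shifts toward the side with more gas moles — to the right.
Dilution lowers every aqueous concentration by the same factor. Δn_aq = 0 − 1 = -1, so the system shifts toward the side with more dissolved moles — to the left.
The forward reaction is endothermic. Lowering T favours the exothermic direction — shift to the left.
The individual effects push in opposite directions; without quantitative information the net direction cannot be determined.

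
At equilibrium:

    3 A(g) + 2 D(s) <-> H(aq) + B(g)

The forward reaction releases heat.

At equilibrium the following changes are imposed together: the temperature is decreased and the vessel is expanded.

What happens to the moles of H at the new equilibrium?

The forward reaction is exothermic. Lowering T favours the exothermic direction — shift to the right.
Gas moles: reactants 3, products 1 (Δn_gas = -2). Expansion shifts the system toward the side with more moles of gas — to the left.
The two effects oppose each other, so the net shift — and hence the change in H — cannot be determined from the given information.

cannot be determined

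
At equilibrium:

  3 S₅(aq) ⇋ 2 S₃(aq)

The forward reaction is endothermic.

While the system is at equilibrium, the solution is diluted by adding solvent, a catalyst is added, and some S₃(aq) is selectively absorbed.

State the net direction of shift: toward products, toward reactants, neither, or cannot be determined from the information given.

cannot be determined

Dilution lowers every aqueous concentration by the same factor. Δn_aq = 2 − 3 = -1, so the system shifts toward the side with more dissolved moles — to the left.
A catalyst speeds both forward and reverse rates equally; it changes neither Q nor K — no shift from this change.
Removing S₃ (aq), a product, drives the reaction to the right.
The individual effects push in opposite directions; without quantitative information the net direction cannot be determined.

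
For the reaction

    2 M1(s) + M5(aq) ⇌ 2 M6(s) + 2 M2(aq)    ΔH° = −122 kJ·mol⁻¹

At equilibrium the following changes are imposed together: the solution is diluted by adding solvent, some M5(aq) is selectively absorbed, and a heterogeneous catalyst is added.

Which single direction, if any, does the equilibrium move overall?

cannot be determined

Dilution lowers every aqueous concentration by the same factor. Δn_aq = 2 − 1 = +1, so the system shifts toward the side with more dissolved moles — to the right.
Removing M5 (aq), a reactant, drives the reaction to the left.
A catalyst speeds both forward and reverse rates equally; it changes neither Q nor K — no shift from this change.
The individual effects push in opposite directions; without quantitative information the net direction cannot be determined.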